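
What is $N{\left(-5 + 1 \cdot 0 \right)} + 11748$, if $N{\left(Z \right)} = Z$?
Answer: $11743$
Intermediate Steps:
$N{\left(-5 + 1 \cdot 0 \right)} + 11748 = \left(-5 + 1 \cdot 0\right) + 11748 = \left(-5 + 0\right) + 11748 = -5 + 11748 = 11743$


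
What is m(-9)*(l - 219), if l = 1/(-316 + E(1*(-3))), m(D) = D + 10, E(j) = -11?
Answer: -71614/327 ≈ -219.00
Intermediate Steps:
m(D) = 10 + D
l = -1/327 (l = 1/(-316 - 11) = 1/(-327) = -1/327 ≈ -0.0030581)
m(-9)*(l - 219) = (10 - 9)*(-1/327 - 219) = 1*(-71614/327) = -71614/327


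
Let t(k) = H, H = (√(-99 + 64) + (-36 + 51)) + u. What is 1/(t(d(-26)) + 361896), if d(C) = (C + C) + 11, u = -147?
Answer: 361764/130873191731 - I*√35/130873191731 ≈ 2.7642e-6 - 4.5205e-11*I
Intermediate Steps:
d(C) = 11 + 2*C (d(C) = 2*C + 11 = 11 + 2*C)
H = -132 + I*√35 (H = (√(-99 + 64) + (-36 + 51)) - 147 = (√(-35) + 15) - 147 = (I*√35 + 15) - 147 = (15 + I*√35) - 147 = -132 + I*√35 ≈ -132.0 + 5.9161*I)
t(k) = -132 + I*√35
1/(t(d(-26)) + 361896) = 1/((-132 + I*√35) + 361896) = 1/(361764 + I*√35)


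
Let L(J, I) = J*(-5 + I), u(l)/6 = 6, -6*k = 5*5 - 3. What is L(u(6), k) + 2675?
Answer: 2363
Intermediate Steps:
k = -11/3 (k = -(5*5 - 3)/6 = -(25 - 3)/6 = -⅙*22 = -11/3 ≈ -3.6667)
u(l) = 36 (u(l) = 6*6 = 36)
L(u(6), k) + 2675 = 36*(-5 - 11/3) + 2675 = 36*(-26/3) + 2675 = -312 + 2675 = 2363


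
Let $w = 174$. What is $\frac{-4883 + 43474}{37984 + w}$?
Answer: $\frac{38591}{38158} \approx 1.0113$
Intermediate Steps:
$\frac{-4883 + 43474}{37984 + w} = \frac{-4883 + 43474}{37984 + 174} = \frac{38591}{38158}$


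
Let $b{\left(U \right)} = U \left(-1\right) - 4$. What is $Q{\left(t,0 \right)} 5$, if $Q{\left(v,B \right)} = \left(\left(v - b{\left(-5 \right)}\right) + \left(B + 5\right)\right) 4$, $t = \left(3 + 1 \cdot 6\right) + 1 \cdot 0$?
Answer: $260$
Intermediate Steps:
$b{\left(U \right)} = -4 - U$ ($b{\left(U \right)} = - U - 4 = -4 - U$)
$t = 9$ ($t = \left(3 + 6\right) + 0 = 9 + 0 = 9$)
$Q{\left(v,B \right)} = 16 + 4 B + 4 v$ ($Q{\left(v,B \right)} = \left(\left(v - \left(-4 - -5\right)\right) + \left(B + 5\right)\right) 4 = \left(\left(v - \left(-4 + 5\right)\right) + \left(5 + B\right)\right) 4 = \left(\left(v - 1\right) + \left(5 + B\right)\right) 4 = \left(\left(-1 + v\right) + \left(5 + B\right)\right) 4 = \left(4 + B + v\right) 4 = 16 + 4 B + 4 v$)
$Q{\left(t,0 \right)} 5 = \left(16 + 4 \cdot 0 + 4 \cdot 9\right) 5 = \left(16 + 0 + 36\right) 5 = 52 \cdot 5 = 260$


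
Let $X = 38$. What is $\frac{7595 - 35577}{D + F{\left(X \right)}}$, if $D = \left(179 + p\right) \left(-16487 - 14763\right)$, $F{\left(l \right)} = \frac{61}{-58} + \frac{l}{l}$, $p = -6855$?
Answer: $- \frac{1622956}{12100249997} \approx -0.00013413$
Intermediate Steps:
$F{\left(l \right)} = - \frac{3}{58}$ ($F{\left(l \right)} = 61 \left(- \frac{1}{58}\right) + 1 = - \frac{61}{58} + 1 = - \frac{3}{58}$)
$D = 208625000$ ($D = \left(179 - 6855\right) \left(-16487 - 14763\right) = \left(-6676\right) \left(-31250\right) = 208625000$)
$\frac{7595 - 35577}{D + F{\left(X \right)}} = \frac{7595 - 35577}{208625000 - \frac{3}{58}} = - \frac{27982}{\frac{12100249997}{58}} = \left(-27982\right) \frac{58}{12100249997} = - \frac{1622956}{12100249997}$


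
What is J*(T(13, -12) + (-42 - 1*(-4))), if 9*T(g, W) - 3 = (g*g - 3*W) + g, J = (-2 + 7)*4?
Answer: -2420/9 ≈ -268.89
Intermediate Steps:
J = 20 (J = 5*4 = 20)
T(g, W) = 1/3 - W/3 + g/9 + g**2/9 (T(g, W) = 1/3 + ((g*g - 3*W) + g)/9 = 1/3 + ((g**2 - 3*W) + g)/9 = 1/3 + (g + g**2 - 3*W)/9 = 1/3 + (-W/3 + g/9 + g**2/9) = 1/3 - W/3 + g/9 + g**2/9)
J*(T(13, -12) + (-42 - 1*(-4))) = 20*((1/3 - 1/3*(-12) + (1/9)*13 + (1/9)*13**2) + (-42 - 1*(-4))) = 20*((1/3 + 4 + 13/9 + (1/9)*169) + (-42 + 4)) = 20*((1/3 + 4 + 13/9 + 169/9) - 38) = 20*(221/9 - 38) = 20*(-121/9) = -2420/9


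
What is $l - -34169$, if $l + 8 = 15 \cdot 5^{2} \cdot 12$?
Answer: $38661$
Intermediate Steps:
$l = 4492$ ($l = -8 + 15 \cdot 5^{2} \cdot 12 = -8 + 15 \cdot 25 \cdot 12 = -8 + 375 \cdot 12 = -8 + 4500 = 4492$)
$l - -34169 = 4492 - -34169 = 4492 + 34169 = 38661$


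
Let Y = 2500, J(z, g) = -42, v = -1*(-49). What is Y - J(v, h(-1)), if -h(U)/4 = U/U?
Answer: 2542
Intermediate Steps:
h(U) = -4 (h(U) = -4*U/U = -4*1 = -4)
v = 49
Y - J(v, h(-1)) = 2500 - 1*(-42) = 2500 + 42 = 2542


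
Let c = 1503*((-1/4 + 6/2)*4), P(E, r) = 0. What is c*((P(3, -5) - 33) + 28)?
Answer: -82665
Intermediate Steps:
c = 16533 (c = 1503*((-1*¼ + 6*(½))*4) = 1503*((-¼ + 3)*4) = 1503*((11/4)*4) = 1503*11 = 16533)
c*((P(3, -5) - 33) + 28) = 16533*((0 - 33) + 28) = 16533*(-33 + 28) = 16533*(-5) = -82665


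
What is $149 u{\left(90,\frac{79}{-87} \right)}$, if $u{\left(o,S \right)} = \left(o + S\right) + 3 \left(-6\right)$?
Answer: $\frac{921565}{87} \approx 10593.0$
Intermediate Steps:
$u{\left(o,S \right)} = -18 + S + o$ ($u{\left(o,S \right)} = \left(S + o\right) - 18 = -18 + S + o$)
$149 u{\left(90,\frac{79}{-87} \right)} = 149 \left(-18 + \frac{79}{-87} + 90\right) = 149 \left(-18 + 79 \left(- \frac{1}{87}\right) + 90\right) = 149 \left(-18 - \frac{79}{87} + 90\right) = 149 \cdot \frac{6185}{87} = \frac{921565}{87}$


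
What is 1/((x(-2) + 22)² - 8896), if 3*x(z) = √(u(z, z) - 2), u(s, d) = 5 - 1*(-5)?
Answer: -170325/1432587652 - 297*√2/716293826 ≈ -0.00011948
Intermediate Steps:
u(s, d) = 10 (u(s, d) = 5 + 5 = 10)
x(z) = 2*√2/3 (x(z) = √(10 - 2)/3 = √8/3 = (2*√2)/3 = 2*√2/3)
1/((x(-2) + 22)² - 8896) = 1/((2*√2/3 + 22)² - 8896) = 1/((22 + 2*√2/3)² - 8896) = 1/(-8896 + (22 + 2*√2/3)²)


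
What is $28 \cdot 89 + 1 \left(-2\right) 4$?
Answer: $2484$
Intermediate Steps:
$28 \cdot 89 + 1 \left(-2\right) 4 = 2492 - 8 = 2484$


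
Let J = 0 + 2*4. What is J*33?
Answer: 264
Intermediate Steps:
J = 8 (J = 0 + 8 = 8)
J*33 = 8*33 = 264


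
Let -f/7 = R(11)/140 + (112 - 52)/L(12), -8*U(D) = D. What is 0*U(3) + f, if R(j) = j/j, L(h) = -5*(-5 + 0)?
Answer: -337/20 ≈ -16.850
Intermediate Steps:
U(D) = -D/8
L(h) = 25 (L(h) = -5*(-5) = 25)
R(j) = 1
f = -337/20 (f = -7*(1/140 + (112 - 52)/25) = -7*(1*(1/140) + 60*(1/25)) = -7*(1/140 + 12/5) = -7*337/140 = -337/20 ≈ -16.850)
0*U(3) + f = 0*(-⅛*3) - 337/20 = 0*(-3/8) - 337/20 = 0 - 337/20 = -337/20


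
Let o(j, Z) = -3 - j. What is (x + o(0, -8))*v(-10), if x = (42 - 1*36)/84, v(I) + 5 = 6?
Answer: -41/14 ≈ -2.9286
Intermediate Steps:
v(I) = 1 (v(I) = -5 + 6 = 1)
x = 1/14 (x = (42 - 36)*(1/84) = 6*(1/84) = 1/14 ≈ 0.071429)
(x + o(0, -8))*v(-10) = (1/14 + (-3 - 1*0))*1 = (1/14 + (-3 + 0))*1 = (1/14 - 3)*1 = -41/14*1 = -41/14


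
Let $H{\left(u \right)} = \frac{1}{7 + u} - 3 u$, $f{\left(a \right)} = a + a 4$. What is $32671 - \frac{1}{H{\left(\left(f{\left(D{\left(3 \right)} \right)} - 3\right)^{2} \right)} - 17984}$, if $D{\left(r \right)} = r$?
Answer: $\frac{90852007016}{2780815} \approx 32671.0$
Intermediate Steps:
$f{\left(a \right)} = 5 a$ ($f{\left(a \right)} = a + 4 a = 5 a$)
$32671 - \frac{1}{H{\left(\left(f{\left(D{\left(3 \right)} \right)} - 3\right)^{2} \right)} - 17984} = 32671 - \frac{1}{\frac{1 - 21 \left(5 \cdot 3 - 3\right)^{2} - 3 \left(\left(5 \cdot 3 - 3\right)^{2}\right)^{2}}{7 + \left(5 \cdot 3 - 3\right)^{2}} - 17984} = 32671 - \frac{1}{\frac{1 - 21 \left(15 - 3\right)^{2} - 3 \left(\left(15 - 3\right)^{2}\right)^{2}}{7 + \left(15 - 3\right)^{2}} - 17984} = 32671 - \frac{1}{\frac{1 - 21 \cdot 12^{2} - 3 \left(12^{2}\right)^{2}}{7 + 12^{2}} - 17984} = 32671 - \frac{1}{\frac{1 - 3024 - 3 \cdot 144^{2}}{7 + 144} - 17984} = 32671 - \frac{1}{\frac{1 - 3024 - 62208}{151} - 17984} = 32671 - \frac{1}{\frac{1}{151} \left(-65231\right) - 17984} = 32671 - \frac{1}{- \frac{65231}{151} - 17984} = 32671 - \frac{1}{- \frac{2780815}{151}} = 32671 - - \frac{151}{2780815} = 32671 + \frac{151}{2780815} = \frac{90852007016}{2780815}$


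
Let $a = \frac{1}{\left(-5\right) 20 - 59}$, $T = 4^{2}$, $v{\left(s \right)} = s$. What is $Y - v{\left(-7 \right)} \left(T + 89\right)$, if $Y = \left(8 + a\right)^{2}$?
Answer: $\frac{20196976}{25281} \approx 798.9$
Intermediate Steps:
$T = 16$
$a = - \frac{1}{159}$ ($a = \frac{1}{-100 - 59} = \frac{1}{-159} = - \frac{1}{159} \approx -0.0062893$)
$Y = \frac{1615441}{25281}$ ($Y = \left(8 - \frac{1}{159}\right)^{2} = \left(\frac{1271}{159}\right)^{2} = \frac{1615441}{25281} \approx 63.899$)
$Y - v{\left(-7 \right)} \left(T + 89\right) = \frac{1615441}{25281} - - 7 \left(16 + 89\right) = \frac{1615441}{25281} - \left(-7\right) 105 = \frac{1615441}{25281} - -735 = \frac{1615441}{25281} + 735 = \frac{20196976}{25281}$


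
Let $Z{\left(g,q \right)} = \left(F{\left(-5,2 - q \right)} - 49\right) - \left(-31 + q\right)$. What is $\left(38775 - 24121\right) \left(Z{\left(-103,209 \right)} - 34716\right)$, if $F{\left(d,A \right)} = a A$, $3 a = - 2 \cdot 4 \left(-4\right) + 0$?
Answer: $-544410754$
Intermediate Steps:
$a = \frac{32}{3}$ ($a = \frac{- 2 \cdot 4 \left(-4\right) + 0}{3} = \frac{\left(-2\right) \left(-16\right) + 0}{3} = \frac{32 + 0}{3} = \frac{1}{3} \cdot 32 = \frac{32}{3} \approx 10.667$)
$F{\left(d,A \right)} = \frac{32 A}{3}$
$Z{\left(g,q \right)} = \frac{10}{3} - \frac{35 q}{3}$ ($Z{\left(g,q \right)} = \left(\frac{32 \left(2 - q\right)}{3} - 49\right) - \left(-31 + q\right) = \left(\left(\frac{64}{3} - \frac{32 q}{3}\right) - 49\right) - \left(-31 + q\right) = \left(- \frac{83}{3} - \frac{32 q}{3}\right) - \left(-31 + q\right) = \frac{10}{3} - \frac{35 q}{3}$)
$\left(38775 - 24121\right) \left(Z{\left(-103,209 \right)} - 34716\right) = \left(38775 - 24121\right) \left(\left(\frac{10}{3} - \frac{7315}{3}\right) - 34716\right) = 14654 \left(\left(\frac{10}{3} - \frac{7315}{3}\right) - 34716\right) = 14654 \left(-2435 - 34716\right) = 14654 \left(-37151\right) = -544410754$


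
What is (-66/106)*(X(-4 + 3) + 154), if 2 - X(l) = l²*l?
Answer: -5181/53 ≈ -97.755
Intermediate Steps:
X(l) = 2 - l³ (X(l) = 2 - l²*l = 2 - l³)
(-66/106)*(X(-4 + 3) + 154) = (-66/106)*((2 - (-4 + 3)³) + 154) = (-66*1/106)*((2 - 1*(-1)³) + 154) = -33*((2 - 1*(-1)) + 154)/53 = -33*((2 + 1) + 154)/53 = -33*(3 + 154)/53 = -33/53*157 = -5181/53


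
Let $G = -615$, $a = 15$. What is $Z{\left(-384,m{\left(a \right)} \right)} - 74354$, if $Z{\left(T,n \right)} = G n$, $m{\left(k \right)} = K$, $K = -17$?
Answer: $-63899$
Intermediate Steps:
$m{\left(k \right)} = -17$
$Z{\left(T,n \right)} = - 615 n$
$Z{\left(-384,m{\left(a \right)} \right)} - 74354 = \left(-615\right) \left(-17\right) - 74354 = 10455 - 74354 = -63899$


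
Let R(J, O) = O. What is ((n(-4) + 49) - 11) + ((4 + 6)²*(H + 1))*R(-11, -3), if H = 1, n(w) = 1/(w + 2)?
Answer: -1125/2 ≈ -562.50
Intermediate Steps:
n(w) = 1/(2 + w)
((n(-4) + 49) - 11) + ((4 + 6)²*(H + 1))*R(-11, -3) = ((1/(2 - 4) + 49) - 11) + ((4 + 6)²*(1 + 1))*(-3) = ((1/(-2) + 49) - 11) + (10²*2)*(-3) = ((-½ + 49) - 11) + (100*2)*(-3) = (97/2 - 11) + 200*(-3) = 75/2 - 600 = -1125/2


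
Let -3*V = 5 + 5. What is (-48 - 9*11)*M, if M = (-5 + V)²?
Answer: -30625/3 ≈ -10208.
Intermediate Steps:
V = -10/3 (V = -(5 + 5)/3 = -⅓*10 = -10/3 ≈ -3.3333)
M = 625/9 (M = (-5 - 10/3)² = (-25/3)² = 625/9 ≈ 69.444)
(-48 - 9*11)*M = (-48 - 9*11)*(625/9) = (-48 - 99)*(625/9) = -147*625/9 = -30625/3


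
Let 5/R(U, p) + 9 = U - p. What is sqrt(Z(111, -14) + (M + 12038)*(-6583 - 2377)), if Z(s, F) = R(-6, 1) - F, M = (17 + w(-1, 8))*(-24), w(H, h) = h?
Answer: I*sqrt(1639751461)/4 ≈ 10123.0*I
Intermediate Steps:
R(U, p) = 5/(-9 + U - p) (R(U, p) = 5/(-9 + (U - p)) = 5/(-9 + U - p))
M = -600 (M = (17 + 8)*(-24) = 25*(-24) = -600)
Z(s, F) = -5/16 - F (Z(s, F) = -5/(9 + 1 - 1*(-6)) - F = -5/(9 + 1 + 6) - F = -5/16 - F)
sqrt(Z(111, -14) + (M + 12038)*(-6583 - 2377)) = sqrt((-5/16 - 1*(-14)) + (-600 + 12038)*(-6583 - 2377)) = sqrt((-5/16 + 14) + 11438*(-8960)) = sqrt(219/16 - 102484480) = sqrt(-1639751461/16) = I*sqrt(1639751461)/4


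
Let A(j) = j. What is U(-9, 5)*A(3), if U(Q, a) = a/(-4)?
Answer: -15/4 ≈ -3.7500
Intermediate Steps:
U(Q, a) = -a/4 (U(Q, a) = a*(-¼) = -a/4)
U(-9, 5)*A(3) = -¼*5*3 = -5/4*3 = -15/4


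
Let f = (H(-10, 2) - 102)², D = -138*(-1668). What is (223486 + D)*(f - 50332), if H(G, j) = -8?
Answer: -17344711440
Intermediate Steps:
D = 230184
f = 12100 (f = (-8 - 102)² = (-110)² = 12100)
(223486 + D)*(f - 50332) = (223486 + 230184)*(12100 - 50332) = 453670*(-38232) = -17344711440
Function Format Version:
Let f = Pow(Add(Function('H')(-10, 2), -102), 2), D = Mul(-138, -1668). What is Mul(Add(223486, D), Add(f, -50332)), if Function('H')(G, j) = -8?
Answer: -17344711440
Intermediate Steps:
D = 230184
f = 12100 (f = Pow(Add(-8, -102), 2) = Pow(-110, 2) = 12100)
Mul(Add(223486, D), Add(f, -50332)) = Mul(Add(223486, 230184), Add(12100, -50332)) = Mul(453670, -38232) = -17344711440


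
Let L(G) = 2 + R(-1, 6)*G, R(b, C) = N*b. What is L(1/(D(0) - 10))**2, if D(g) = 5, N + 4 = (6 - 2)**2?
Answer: 484/25 ≈ 19.360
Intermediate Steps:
N = 12 (N = -4 + (6 - 2)**2 = -4 + 4**2 = -4 + 16 = 12)
R(b, C) = 12*b
L(G) = 2 - 12*G (L(G) = 2 + (12*(-1))*G = 2 - 12*G)
L(1/(D(0) - 10))**2 = (2 - 12/(5 - 10))**2 = (2 - 12/(-5))**2 = (2 - 12*(-1/5))**2 = (2 + 12/5)**2 = (22/5)**2 = 484/25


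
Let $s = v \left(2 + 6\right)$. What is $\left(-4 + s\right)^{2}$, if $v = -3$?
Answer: $784$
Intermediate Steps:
$s = -24$ ($s = - 3 \left(2 + 6\right) = \left(-3\right) 8 = -24$)
$\left(-4 + s\right)^{2} = \left(-4 - 24\right)^{2} = \left(-28\right)^{2} = 784$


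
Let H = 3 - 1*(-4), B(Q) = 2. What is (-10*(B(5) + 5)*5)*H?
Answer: -2450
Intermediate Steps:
H = 7 (H = 3 + 4 = 7)
(-10*(B(5) + 5)*5)*H = -10*(2 + 5)*5*7 = -70*5*7 = -10*35*7 = -350*7 = -2450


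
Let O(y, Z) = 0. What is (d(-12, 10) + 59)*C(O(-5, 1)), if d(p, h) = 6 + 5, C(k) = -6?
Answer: -420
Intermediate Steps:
d(p, h) = 11
(d(-12, 10) + 59)*C(O(-5, 1)) = (11 + 59)*(-6) = 70*(-6) = -420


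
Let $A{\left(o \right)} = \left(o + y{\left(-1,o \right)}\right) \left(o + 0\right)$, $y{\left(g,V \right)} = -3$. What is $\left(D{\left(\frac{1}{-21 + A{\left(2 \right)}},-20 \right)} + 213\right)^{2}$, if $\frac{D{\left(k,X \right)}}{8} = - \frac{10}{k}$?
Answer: $4214809$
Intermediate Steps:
$A{\left(o \right)} = o \left(-3 + o\right)$ ($A{\left(o \right)} = \left(o - 3\right) \left(o + 0\right) = \left(-3 + o\right) o = o \left(-3 + o\right)$)
$D{\left(k,X \right)} = - \frac{80}{k}$ ($D{\left(k,X \right)} = 8 \left(- \frac{10}{k}\right) = - \frac{80}{k}$)
$\left(D{\left(\frac{1}{-21 + A{\left(2 \right)}},-20 \right)} + 213\right)^{2} = \left(- \frac{80}{\frac{1}{-21 + 2 \left(-3 + 2\right)}} + 213\right)^{2} = \left(- \frac{80}{\frac{1}{-21 + 2 \left(-1\right)}} + 213\right)^{2} = \left(- \frac{80}{\frac{1}{-21 - 2}} + 213\right)^{2} = \left(- \frac{80}{\frac{1}{-23}} + 213\right)^{2} = \left(- \frac{80}{- \frac{1}{23}} + 213\right)^{2} = \left(\left(-80\right) \left(-23\right) + 213\right)^{2} = \left(1840 + 213\right)^{2} = 2053^{2} = 4214809$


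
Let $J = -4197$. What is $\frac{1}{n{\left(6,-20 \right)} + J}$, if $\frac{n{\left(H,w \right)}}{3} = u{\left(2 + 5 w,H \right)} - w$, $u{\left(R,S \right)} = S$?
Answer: $- \frac{1}{4119} \approx -0.00024278$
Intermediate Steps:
$n{\left(H,w \right)} = - 3 w + 3 H$ ($n{\left(H,w \right)} = 3 \left(H - w\right) = - 3 w + 3 H$)
$\frac{1}{n{\left(6,-20 \right)} + J} = \frac{1}{\left(\left(-3\right) \left(-20\right) + 3 \cdot 6\right) - 4197} = \frac{1}{\left(60 + 18\right) - 4197} = \frac{1}{78 - 4197} = \frac{1}{-4119} = - \frac{1}{4119}$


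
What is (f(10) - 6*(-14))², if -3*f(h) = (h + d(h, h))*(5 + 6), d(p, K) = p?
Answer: 1024/9 ≈ 113.78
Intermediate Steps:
f(h) = -22*h/3 (f(h) = -(h + h)*(5 + 6)/3 = -2*h*11/3 = -22*h/3)
(f(10) - 6*(-14))² = (-22/3*10 - 6*(-14))² = (-220/3 + 84)² = (32/3)² = 1024/9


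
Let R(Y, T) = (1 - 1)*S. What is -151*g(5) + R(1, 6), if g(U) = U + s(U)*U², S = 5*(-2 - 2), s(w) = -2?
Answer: 6795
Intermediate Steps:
S = -20 (S = 5*(-4) = -20)
g(U) = U - 2*U²
R(Y, T) = 0 (R(Y, T) = (1 - 1)*(-20) = 0*(-20) = 0)
-151*g(5) + R(1, 6) = -755*(1 - 2*5) + 0 = -755*(1 - 10) + 0 = -755*(-9) + 0 = -151*(-45) + 0 = 6795 + 0 = 6795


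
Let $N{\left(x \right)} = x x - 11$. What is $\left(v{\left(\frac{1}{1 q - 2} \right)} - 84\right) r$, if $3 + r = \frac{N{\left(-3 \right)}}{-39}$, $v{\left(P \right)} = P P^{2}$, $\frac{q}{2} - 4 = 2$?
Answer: $\frac{1931977}{7800} \approx 247.69$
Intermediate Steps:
$q = 12$ ($q = 8 + 2 \cdot 2 = 8 + 4 = 12$)
$N{\left(x \right)} = -11 + x^{2}$ ($N{\left(x \right)} = x^{2} - 11 = -11 + x^{2}$)
$v{\left(P \right)} = P^{3}$
$r = - \frac{115}{39}$ ($r = -3 + \frac{-11 + \left(-3\right)^{2}}{-39} = -3 + \left(-11 + 9\right) \left(- \frac{1}{39}\right) = -3 - - \frac{2}{39} = -3 + \frac{2}{39} = - \frac{115}{39} \approx -2.9487$)
$\left(v{\left(\frac{1}{1 q - 2} \right)} - 84\right) r = \left(\left(\frac{1}{1 \cdot 12 - 2}\right)^{3} - 84\right) \left(- \frac{115}{39}\right) = \left(\left(\frac{1}{12 - 2}\right)^{3} - 84\right) \left(- \frac{115}{39}\right) = \left(\left(\frac{1}{10}\right)^{3} - 84\right) \left(- \frac{115}{39}\right) = \left(\frac{1}{1000} - 84\right) \left(- \frac{115}{39}\right) = \left(- \frac{83999}{1000}\right) \left(- \frac{115}{39}\right) = \frac{1931977}{7800}$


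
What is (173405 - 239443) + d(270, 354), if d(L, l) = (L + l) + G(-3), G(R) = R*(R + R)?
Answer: -65396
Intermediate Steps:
G(R) = 2*R² (G(R) = R*(2*R) = 2*R²)
d(L, l) = 18 + L + l (d(L, l) = (L + l) + 2*(-3)² = (L + l) + 2*9 = (L + l) + 18 = 18 + L + l)
(173405 - 239443) + d(270, 354) = (173405 - 239443) + (18 + 270 + 354) = -66038 + 642 = -65396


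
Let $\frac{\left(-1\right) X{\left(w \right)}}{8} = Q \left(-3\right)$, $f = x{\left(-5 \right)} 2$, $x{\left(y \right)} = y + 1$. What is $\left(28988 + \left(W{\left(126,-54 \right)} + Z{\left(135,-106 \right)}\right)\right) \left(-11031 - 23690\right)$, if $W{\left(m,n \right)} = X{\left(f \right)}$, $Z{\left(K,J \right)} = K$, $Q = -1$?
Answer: $-1010346379$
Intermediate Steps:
$x{\left(y \right)} = 1 + y$
$f = -8$ ($f = \left(1 - 5\right) 2 = \left(-4\right) 2 = -8$)
$X{\left(w \right)} = -24$ ($X{\left(w \right)} = - 8 \left(\left(-1\right) \left(-3\right)\right) = \left(-8\right) 3 = -24$)
$W{\left(m,n \right)} = -24$
$\left(28988 + \left(W{\left(126,-54 \right)} + Z{\left(135,-106 \right)}\right)\right) \left(-11031 - 23690\right) = \left(28988 + \left(-24 + 135\right)\right) \left(-11031 - 23690\right) = \left(28988 + 111\right) \left(-34721\right) = 29099 \left(-34721\right) = -1010346379$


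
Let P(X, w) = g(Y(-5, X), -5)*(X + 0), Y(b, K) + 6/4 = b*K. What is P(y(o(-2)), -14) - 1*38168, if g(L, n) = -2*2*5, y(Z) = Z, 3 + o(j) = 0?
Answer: -38108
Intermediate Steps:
o(j) = -3 (o(j) = -3 + 0 = -3)
Y(b, K) = -3/2 + K*b (Y(b, K) = -3/2 + b*K = -3/2 + K*b)
g(L, n) = -20 (g(L, n) = -4*5 = -20)
P(X, w) = -20*X (P(X, w) = -20*(X + 0) = -20*X)
P(y(o(-2)), -14) - 1*38168 = -20*(-3) - 1*38168 = 60 - 38168 = -38108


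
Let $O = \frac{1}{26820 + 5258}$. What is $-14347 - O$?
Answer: $- \frac{460223067}{32078} \approx -14347.0$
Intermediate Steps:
$O = \frac{1}{32078} \approx 3.1174 \cdot 10^{-5}$
$-14347 - O = -14347 - \frac{1}{32078} = - \frac{460223067}{32078}$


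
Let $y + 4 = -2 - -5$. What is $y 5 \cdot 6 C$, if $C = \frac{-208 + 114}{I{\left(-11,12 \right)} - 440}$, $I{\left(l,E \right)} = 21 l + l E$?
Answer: $- \frac{2820}{803} \approx -3.5118$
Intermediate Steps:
$y = -1$ ($y = -4 - -3 = -4 + \left(-2 + 5\right) = -4 + 3 = -1$)
$I{\left(l,E \right)} = 21 l + E l$
$C = \frac{94}{803}$ ($C = \frac{-208 + 114}{- 11 \left(21 + 12\right) - 440} = - \frac{94}{\left(-11\right) 33 - 440} = - \frac{94}{-363 - 440} = - \frac{94}{-803} = \left(-94\right) \left(- \frac{1}{803}\right) = \frac{94}{803} \approx 0.11706$)
$y 5 \cdot 6 C = \left(-1\right) 5 \cdot 6 \cdot \frac{94}{803} = \left(-5\right) 6 \cdot \frac{94}{803} = \left(-30\right) \frac{94}{803} = - \frac{2820}{803}$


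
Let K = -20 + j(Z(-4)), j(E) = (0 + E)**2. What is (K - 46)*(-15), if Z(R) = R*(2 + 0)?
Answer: 30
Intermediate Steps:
Z(R) = 2*R (Z(R) = R*2 = 2*R)
j(E) = E**2
K = 44 (K = -20 + (2*(-4))**2 = -20 + (-8)**2 = -20 + 64 = 44)
(K - 46)*(-15) = (44 - 46)*(-15) = -2*(-15) = 30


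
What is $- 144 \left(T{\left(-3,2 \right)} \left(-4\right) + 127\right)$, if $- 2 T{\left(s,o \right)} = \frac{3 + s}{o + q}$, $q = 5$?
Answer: $-18288$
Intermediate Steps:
$T{\left(s,o \right)} = - \frac{3 + s}{2 \left(5 + o\right)}$ ($T{\left(s,o \right)} = - \frac{\left(3 + s\right) \frac{1}{o + 5}}{2} = - \frac{\left(3 + s\right) \frac{1}{5 + o}}{2} = - \frac{\frac{1}{5 + o} \left(3 + s\right)}{2} = - \frac{3 + s}{2 \left(5 + o\right)}$)
$- 144 \left(T{\left(-3,2 \right)} \left(-4\right) + 127\right) = - 144 \left(\frac{-3 - -3}{2 \left(5 + 2\right)} \left(-4\right) + 127\right) = - 144 \left(\frac{-3 + 3}{2 \cdot 7} \left(-4\right) + 127\right) = - 144 \left(\frac{1}{2} \cdot \frac{1}{7} \cdot 0 \left(-4\right) + 127\right) = - 144 \left(0 \left(-4\right) + 127\right) = - 144 \left(0 + 127\right) = \left(-144\right) 127 = -18288$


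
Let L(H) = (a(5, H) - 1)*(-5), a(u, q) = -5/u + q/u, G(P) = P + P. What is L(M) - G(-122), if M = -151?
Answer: 405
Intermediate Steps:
G(P) = 2*P
L(H) = 10 - H (L(H) = ((-5 + H)/5 - 1)*(-5) = ((-1 + H/5) - 1)*(-5) = (-2 + H/5)*(-5) = 10 - H)
L(M) - G(-122) = (10 - 1*(-151)) - 2*(-122) = (10 + 151) - 1*(-244) = 161 + 244 = 405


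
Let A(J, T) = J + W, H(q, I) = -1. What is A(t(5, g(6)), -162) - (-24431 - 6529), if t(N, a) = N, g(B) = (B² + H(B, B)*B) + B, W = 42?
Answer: 31007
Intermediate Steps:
g(B) = B² (g(B) = (B² - B) + B = B²)
A(J, T) = 42 + J (A(J, T) = J + 42 = 42 + J)
A(t(5, g(6)), -162) - (-24431 - 6529) = (42 + 5) - (-24431 - 6529) = 47 - 1*(-30960) = 47 + 30960 = 31007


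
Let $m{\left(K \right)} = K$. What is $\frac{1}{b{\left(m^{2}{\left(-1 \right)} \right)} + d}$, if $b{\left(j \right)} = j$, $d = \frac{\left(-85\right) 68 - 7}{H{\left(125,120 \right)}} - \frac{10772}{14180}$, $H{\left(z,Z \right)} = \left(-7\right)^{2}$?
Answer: $- \frac{173705}{20473167} \approx -0.0084845$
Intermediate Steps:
$H{\left(z,Z \right)} = 49$
$d = - \frac{20646872}{173705}$ ($d = \frac{\left(-85\right) 68 - 7}{49} - \frac{10772}{14180} = \left(-5780 - 7\right) \frac{1}{49} - \frac{2693}{3545} = \left(-5787\right) \frac{1}{49} - \frac{2693}{3545} = - \frac{5787}{49} - \frac{2693}{3545} = - \frac{20646872}{173705} \approx -118.86$)
$\frac{1}{b{\left(m^{2}{\left(-1 \right)} \right)} + d} = \frac{1}{\left(-1\right)^{2} - \frac{20646872}{173705}} = \frac{1}{1 - \frac{20646872}{173705}} = \frac{1}{- \frac{20473167}{173705}} = - \frac{173705}{20473167}$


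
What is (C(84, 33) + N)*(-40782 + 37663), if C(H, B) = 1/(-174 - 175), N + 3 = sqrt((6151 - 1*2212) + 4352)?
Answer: 3268712/349 - 3119*sqrt(8291) ≈ -2.7463e+5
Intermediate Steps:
N = -3 + sqrt(8291) (N = -3 + sqrt((6151 - 1*2212) + 4352) = -3 + sqrt((6151 - 2212) + 4352) = -3 + sqrt(3939 + 4352) = -3 + sqrt(8291) ≈ 88.055)
C(H, B) = -1/349 (C(H, B) = 1/(-349) = -1/349)
(C(84, 33) + N)*(-40782 + 37663) = (-1/349 + (-3 + sqrt(8291)))*(-40782 + 37663) = (-1048/349 + sqrt(8291))*(-3119) = 3268712/349 - 3119*sqrt(8291)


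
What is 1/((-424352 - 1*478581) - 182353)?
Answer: -1/1085286 ≈ -9.2142e-7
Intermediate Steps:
1/((-424352 - 1*478581) - 182353) = 1/((-424352 - 478581) - 182353) = 1/(-902933 - 182353) = 1/(-1085286) = -1/1085286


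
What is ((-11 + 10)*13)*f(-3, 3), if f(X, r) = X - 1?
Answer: 52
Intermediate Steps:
f(X, r) = -1 + X
((-11 + 10)*13)*f(-3, 3) = ((-11 + 10)*13)*(-1 - 3) = -1*13*(-4) = -13*(-4) = 52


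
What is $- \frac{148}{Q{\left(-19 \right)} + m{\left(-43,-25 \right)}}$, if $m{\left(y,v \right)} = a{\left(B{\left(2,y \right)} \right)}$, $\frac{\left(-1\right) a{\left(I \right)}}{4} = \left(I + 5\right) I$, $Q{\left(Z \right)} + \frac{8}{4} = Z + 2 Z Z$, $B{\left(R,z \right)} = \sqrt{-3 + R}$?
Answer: $- \frac{20868}{99485} - \frac{592 i}{99485} \approx -0.20976 - 0.0059506 i$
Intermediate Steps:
$Q{\left(Z \right)} = -2 + Z + 2 Z^{2}$ ($Q{\left(Z \right)} = -2 + \left(Z + 2 Z Z\right) = -2 + \left(Z + 2 Z^{2}\right) = -2 + Z + 2 Z^{2}$)
$a{\left(I \right)} = - 4 I \left(5 + I\right)$ ($a{\left(I \right)} = - 4 \left(I + 5\right) I = - 4 \left(5 + I\right) I = - 4 I \left(5 + I\right)$)
$m{\left(y,v \right)} = - 4 i \left(5 + i\right)$ ($m{\left(y,v \right)} = - 4 \sqrt{-3 + 2} \left(5 + \sqrt{-3 + 2}\right) = - 4 \sqrt{-1} \left(5 + \sqrt{-1}\right) = - 4 i \left(5 + i\right)$)
$- \frac{148}{Q{\left(-19 \right)} + m{\left(-43,-25 \right)}} = - \frac{148}{\left(-2 - 19 + 2 \left(-19\right)^{2}\right) + \left(4 - 20 i\right)} = - \frac{148}{\left(-2 - 19 + 2 \cdot 361\right) + \left(4 - 20 i\right)} = - \frac{148}{\left(-2 - 19 + 722\right) + \left(4 - 20 i\right)} = - \frac{148}{701 + \left(4 - 20 i\right)} = - \frac{148}{705 - 20 i} = - 148 \frac{705 + 20 i}{497425} = - \frac{148 \left(705 + 20 i\right)}{497425}$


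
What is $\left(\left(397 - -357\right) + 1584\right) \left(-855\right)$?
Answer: $-1998990$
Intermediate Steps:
$\left(\left(397 - -357\right) + 1584\right) \left(-855\right) = \left(\left(397 + 357\right) + 1584\right) \left(-855\right) = \left(754 + 1584\right) \left(-855\right) = 2338 \left(-855\right) = -1998990$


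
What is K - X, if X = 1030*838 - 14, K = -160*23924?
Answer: -4690966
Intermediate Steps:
K = -3827840
X = 863126 (X = 863140 - 14 = 863126)
K - X = -3827840 - 1*863126 = -3827840 - 863126 = -4690966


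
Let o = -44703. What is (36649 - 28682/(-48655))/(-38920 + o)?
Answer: -104893281/239333945 ≈ -0.43827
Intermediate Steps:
(36649 - 28682/(-48655))/(-38920 + o) = (36649 - 28682/(-48655))/(-38920 - 44703) = (36649 - 28682*(-1/48655))/(-83623) = (36649 + 28682/48655)*(-1/83623) = (1783185777/48655)*(-1/83623) = -104893281/239333945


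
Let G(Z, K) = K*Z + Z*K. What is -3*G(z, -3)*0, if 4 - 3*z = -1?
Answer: 0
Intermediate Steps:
z = 5/3 (z = 4/3 - ⅓*(-1) = 4/3 + ⅓ = 5/3 ≈ 1.6667)
G(Z, K) = 2*K*Z (G(Z, K) = K*Z + K*Z = 2*K*Z)
-3*G(z, -3)*0 = -6*(-3)*5/3*0 = -3*(-10)*0 = 30*0 = 0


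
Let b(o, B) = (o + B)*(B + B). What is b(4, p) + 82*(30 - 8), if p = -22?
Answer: 2596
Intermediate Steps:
b(o, B) = 2*B*(B + o) (b(o, B) = (B + o)*(2*B) = 2*B*(B + o))
b(4, p) + 82*(30 - 8) = 2*(-22)*(-22 + 4) + 82*(30 - 8) = 2*(-22)*(-18) + 82*22 = 792 + 1804 = 2596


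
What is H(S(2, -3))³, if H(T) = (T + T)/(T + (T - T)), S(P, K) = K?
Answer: 8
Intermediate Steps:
H(T) = 2 (H(T) = (2*T)/(T + 0) = (2*T)/T = 2)
H(S(2, -3))³ = 2³ = 8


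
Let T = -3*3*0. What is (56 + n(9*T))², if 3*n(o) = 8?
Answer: 30976/9 ≈ 3441.8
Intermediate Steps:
T = 0 (T = -9*0 = 0)
n(o) = 8/3 (n(o) = (⅓)*8 = 8/3)
(56 + n(9*T))² = (56 + 8/3)² = (176/3)² = 30976/9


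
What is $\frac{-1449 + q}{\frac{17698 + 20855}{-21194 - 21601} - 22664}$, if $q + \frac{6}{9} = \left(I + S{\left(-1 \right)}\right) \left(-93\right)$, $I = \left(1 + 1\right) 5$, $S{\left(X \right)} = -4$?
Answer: $\frac{1507335}{17016569} \approx 0.08858$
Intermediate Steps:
$I = 10$ ($I = 2 \cdot 5 = 10$)
$q = - \frac{1676}{3}$ ($q = - \frac{2}{3} + \left(10 - 4\right) \left(-93\right) = - \frac{2}{3} + 6 \left(-93\right) = - \frac{2}{3} - 558 = - \frac{1676}{3} \approx -558.67$)
$\frac{-1449 + q}{\frac{17698 + 20855}{-21194 - 21601} - 22664} = \frac{-1449 - \frac{1676}{3}}{\frac{17698 + 20855}{-21194 - 21601} - 22664} = - \frac{6023}{3 \left(\frac{38553}{-42795} - 22664\right)} = - \frac{6023}{3 \left(38553 \left(- \frac{1}{42795}\right) - 22664\right)} = - \frac{6023}{3 \left(- \frac{12851}{14265} - 22664\right)} = - \frac{6023}{3 \left(- \frac{323314811}{14265}\right)} = \left(- \frac{6023}{3}\right) \left(- \frac{14265}{323314811}\right) = \frac{1507335}{17016569}$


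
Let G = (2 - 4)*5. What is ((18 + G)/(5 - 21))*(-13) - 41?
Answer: -69/2 ≈ -34.500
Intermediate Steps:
G = -10 (G = -2*5 = -10)
((18 + G)/(5 - 21))*(-13) - 41 = ((18 - 10)/(5 - 21))*(-13) - 41 = (8/(-16))*(-13) - 41 = (8*(-1/16))*(-13) - 41 = -½*(-13) - 41 = 13/2 - 41 = -69/2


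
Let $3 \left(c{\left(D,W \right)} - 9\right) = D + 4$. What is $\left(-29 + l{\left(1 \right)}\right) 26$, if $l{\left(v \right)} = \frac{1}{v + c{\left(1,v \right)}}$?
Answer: $- \frac{26312}{35} \approx -751.77$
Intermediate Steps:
$c{\left(D,W \right)} = \frac{31}{3} + \frac{D}{3}$ ($c{\left(D,W \right)} = 9 + \frac{D + 4}{3} = 9 + \frac{4 + D}{3} = 9 + \left(\frac{4}{3} + \frac{D}{3}\right) = \frac{31}{3} + \frac{D}{3}$)
$l{\left(v \right)} = \frac{1}{\frac{32}{3} + v}$ ($l{\left(v \right)} = \frac{1}{v + \left(\frac{31}{3} + \frac{1}{3} \cdot 1\right)} = \frac{1}{v + \left(\frac{31}{3} + \frac{1}{3}\right)} = \frac{1}{v + \frac{32}{3}} = \frac{1}{\frac{32}{3} + v}$)
$\left(-29 + l{\left(1 \right)}\right) 26 = \left(-29 + \frac{3}{32 + 3 \cdot 1}\right) 26 = \left(-29 + \frac{3}{32 + 3}\right) 26 = \left(-29 + \frac{3}{35}\right) 26 = \left(- \frac{1012}{35}\right) 26 = - \frac{26312}{35}$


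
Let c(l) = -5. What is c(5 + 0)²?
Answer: 25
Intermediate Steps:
c(5 + 0)² = (-5)² = 25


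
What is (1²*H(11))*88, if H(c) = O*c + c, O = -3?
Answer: -1936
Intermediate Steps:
H(c) = -2*c (H(c) = -3*c + c = -2*c)
(1²*H(11))*88 = (1²*(-2*11))*88 = (1*(-22))*88 = -22*88 = -1936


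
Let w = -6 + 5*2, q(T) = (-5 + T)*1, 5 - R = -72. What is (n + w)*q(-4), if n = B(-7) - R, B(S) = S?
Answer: 720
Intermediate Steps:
R = 77 (R = 5 - 1*(-72) = 5 + 72 = 77)
q(T) = -5 + T
w = 4 (w = -6 + 10 = 4)
n = -84 (n = -7 - 1*77 = -7 - 77 = -84)
(n + w)*q(-4) = (-84 + 4)*(-5 - 4) = -80*(-9) = 720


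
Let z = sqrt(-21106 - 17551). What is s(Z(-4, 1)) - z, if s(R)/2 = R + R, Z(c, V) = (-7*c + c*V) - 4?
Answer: 80 - I*sqrt(38657) ≈ 80.0 - 196.61*I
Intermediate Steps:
Z(c, V) = -4 - 7*c + V*c (Z(c, V) = (-7*c + V*c) - 4 = -4 - 7*c + V*c)
s(R) = 4*R (s(R) = 2*(R + R) = 2*(2*R) = 4*R)
z = I*sqrt(38657) (z = sqrt(-38657) = I*sqrt(38657) ≈ 196.61*I)
s(Z(-4, 1)) - z = 4*(-4 - 7*(-4) + 1*(-4)) - I*sqrt(38657) = 4*(-4 + 28 - 4) - I*sqrt(38657) = 4*20 - I*sqrt(38657) = 80 - I*sqrt(38657)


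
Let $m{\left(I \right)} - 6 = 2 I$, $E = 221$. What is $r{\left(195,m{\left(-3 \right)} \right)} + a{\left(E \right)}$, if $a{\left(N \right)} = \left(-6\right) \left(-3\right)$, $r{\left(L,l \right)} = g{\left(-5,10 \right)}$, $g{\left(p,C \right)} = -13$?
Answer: $5$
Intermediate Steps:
$m{\left(I \right)} = 6 + 2 I$
$r{\left(L,l \right)} = -13$
$a{\left(N \right)} = 18$
$r{\left(195,m{\left(-3 \right)} \right)} + a{\left(E \right)} = -13 + 18 = 5$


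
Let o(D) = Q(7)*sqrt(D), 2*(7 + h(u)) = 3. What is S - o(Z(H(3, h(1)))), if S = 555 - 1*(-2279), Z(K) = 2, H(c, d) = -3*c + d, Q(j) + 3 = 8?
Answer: 2834 - 5*sqrt(2) ≈ 2826.9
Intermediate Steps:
Q(j) = 5 (Q(j) = -3 + 8 = 5)
h(u) = -11/2 (h(u) = -7 + (1/2)*3 = -7 + 3/2 = -11/2)
H(c, d) = d - 3*c
o(D) = 5*sqrt(D)
S = 2834 (S = 555 + 2279 = 2834)
S - o(Z(H(3, h(1)))) = 2834 - 5*sqrt(2)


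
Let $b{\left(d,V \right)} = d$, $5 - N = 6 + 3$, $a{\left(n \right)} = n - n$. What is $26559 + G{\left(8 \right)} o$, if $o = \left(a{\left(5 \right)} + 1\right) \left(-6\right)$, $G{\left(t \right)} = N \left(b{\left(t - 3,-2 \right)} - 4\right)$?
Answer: $26583$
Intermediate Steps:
$a{\left(n \right)} = 0$
$N = -4$ ($N = 5 - \left(6 + 3\right) = 5 - 9 = -4$)
$G{\left(t \right)} = 28 - 4 t$ ($G{\left(t \right)} = - 4 \left(\left(t - 3\right) - 4\right) = - 4 \left(\left(-3 + t\right) - 4\right) = - 4 \left(-7 + t\right) = 28 - 4 t$)
$o = -6$ ($o = \left(0 + 1\right) \left(-6\right) = 1 \left(-6\right) = -6$)
$26559 + G{\left(8 \right)} o = 26559 + \left(28 - 32\right) \left(-6\right) = 26559 - -24 = 26559 + 24 = 26583$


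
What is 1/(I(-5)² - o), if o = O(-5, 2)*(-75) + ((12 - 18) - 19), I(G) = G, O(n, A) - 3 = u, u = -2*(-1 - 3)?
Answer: 1/875 ≈ 0.0011429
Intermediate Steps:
u = 8 (u = -2*(-4) = 8)
O(n, A) = 11 (O(n, A) = 3 + 8 = 11)
o = -850 (o = 11*(-75) + ((12 - 18) - 19) = -825 + (-6 - 19) = -825 - 25 = -850)
1/(I(-5)² - o) = 1/((-5)² - 1*(-850)) = 1/(25 + 850) = 1/875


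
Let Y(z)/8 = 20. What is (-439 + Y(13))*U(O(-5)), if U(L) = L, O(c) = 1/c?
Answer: 279/5 ≈ 55.800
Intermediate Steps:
Y(z) = 160 (Y(z) = 8*20 = 160)
(-439 + Y(13))*U(O(-5)) = (-439 + 160)/(-5) = -279*(-⅕) = 279/5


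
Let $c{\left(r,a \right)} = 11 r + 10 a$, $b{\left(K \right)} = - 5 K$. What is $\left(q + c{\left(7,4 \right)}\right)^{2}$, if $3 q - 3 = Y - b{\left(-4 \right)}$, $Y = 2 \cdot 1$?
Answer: $12544$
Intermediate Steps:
$c{\left(r,a \right)} = 10 a + 11 r$
$Y = 2$
$q = -5$ ($q = 1 + \frac{2 - \left(-5\right) \left(-4\right)}{3} = 1 + \frac{2 - 20}{3} = 1 + \frac{1}{3} \left(-18\right) = 1 - 6 = -5$)
$\left(q + c{\left(7,4 \right)}\right)^{2} = \left(-5 + \left(10 \cdot 4 + 11 \cdot 7\right)\right)^{2} = \left(-5 + \left(40 + 77\right)\right)^{2} = \left(-5 + 117\right)^{2} = 112^{2} = 12544$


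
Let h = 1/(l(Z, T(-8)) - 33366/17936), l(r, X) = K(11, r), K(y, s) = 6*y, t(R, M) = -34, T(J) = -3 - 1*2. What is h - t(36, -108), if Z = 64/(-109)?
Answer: 19565938/575205 ≈ 34.016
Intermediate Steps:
Z = -64/109 (Z = 64*(-1/109) = -64/109 ≈ -0.58716)
T(J) = -5 (T(J) = -3 - 2 = -5)
l(r, X) = 66 (l(r, X) = 6*11 = 66)
h = 8968/575205 (h = 1/(66 - 33366/17936) = 1/(66 - 33366*1/17936) = 1/(66 - 16683/8968) = 1/(575205/8968) = 8968/575205 ≈ 0.015591)
h - t(36, -108) = 8968/575205 - 1*(-34) = 8968/575205 + 34 = 19565938/575205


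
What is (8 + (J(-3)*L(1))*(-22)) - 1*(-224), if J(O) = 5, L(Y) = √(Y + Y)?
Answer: 232 - 110*√2 ≈ 76.437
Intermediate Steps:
L(Y) = √2*√Y (L(Y) = √(2*Y) = √2*√Y)
(8 + (J(-3)*L(1))*(-22)) - 1*(-224) = (8 + (5*(√2*√1))*(-22)) - 1*(-224) = (8 + (5*(√2*1))*(-22)) + 224 = (8 + (5*√2)*(-22)) + 224 = (8 - 110*√2) + 224 = 232 - 110*√2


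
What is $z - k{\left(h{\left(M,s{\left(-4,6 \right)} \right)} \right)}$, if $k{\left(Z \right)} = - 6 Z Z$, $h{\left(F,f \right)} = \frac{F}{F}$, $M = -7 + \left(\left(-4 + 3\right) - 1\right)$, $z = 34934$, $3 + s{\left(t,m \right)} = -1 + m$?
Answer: $34940$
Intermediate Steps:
$s{\left(t,m \right)} = -4 + m$ ($s{\left(t,m \right)} = -3 + \left(-1 + m\right) = -4 + m$)
$M = -9$ ($M = -7 - 2 = -9$)
$h{\left(F,f \right)} = 1$
$k{\left(Z \right)} = - 6 Z^{2}$
$z - k{\left(h{\left(M,s{\left(-4,6 \right)} \right)} \right)} = 34934 - - 6 \cdot 1^{2} = 34934 - \left(-6\right) 1 = 34934 - -6 = 34934 + 6 = 34940$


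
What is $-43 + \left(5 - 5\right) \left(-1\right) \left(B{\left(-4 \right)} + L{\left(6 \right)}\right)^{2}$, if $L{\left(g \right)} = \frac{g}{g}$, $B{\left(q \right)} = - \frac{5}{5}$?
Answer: $-43$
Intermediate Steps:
$B{\left(q \right)} = -1$ ($B{\left(q \right)} = \left(-5\right) \frac{1}{5} = -1$)
$L{\left(g \right)} = 1$
$-43 + \left(5 - 5\right) \left(-1\right) \left(B{\left(-4 \right)} + L{\left(6 \right)}\right)^{2} = -43 + \left(5 - 5\right) \left(-1\right) \left(-1 + 1\right)^{2} = -43 + 0 \left(-1\right) 0^{2} = -43 + 0 \cdot 0 = -43 + 0 = -43$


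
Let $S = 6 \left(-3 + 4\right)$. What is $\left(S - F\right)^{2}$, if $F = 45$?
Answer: $1521$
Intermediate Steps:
$S = 6$ ($S = 6 \cdot 1 = 6$)
$\left(S - F\right)^{2} = \left(6 - 45\right)^{2} = \left(-39\right)^{2} = 1521$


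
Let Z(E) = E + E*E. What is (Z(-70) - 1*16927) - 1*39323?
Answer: -51420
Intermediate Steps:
Z(E) = E + E**2
(Z(-70) - 1*16927) - 1*39323 = (-70*(1 - 70) - 1*16927) - 1*39323 = (-70*(-69) - 16927) - 39323 = (4830 - 16927) - 39323 = -12097 - 39323 = -51420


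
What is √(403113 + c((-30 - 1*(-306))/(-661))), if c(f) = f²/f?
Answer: √176128352637/661 ≈ 634.91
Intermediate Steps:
c(f) = f
√(403113 + c((-30 - 1*(-306))/(-661))) = √(403113 + (-30 - 1*(-306))/(-661)) = √(403113 + (-30 + 306)*(-1/661)) = √(403113 + 276*(-1/661)) = √(403113 - 276/661) = √(266457417/661) = √176128352637/661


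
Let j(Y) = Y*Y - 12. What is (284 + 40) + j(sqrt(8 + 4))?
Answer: 324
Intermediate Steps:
j(Y) = -12 + Y**2 (j(Y) = Y**2 - 12 = -12 + Y**2)
(284 + 40) + j(sqrt(8 + 4)) = (284 + 40) + (-12 + (sqrt(8 + 4))**2) = 324 + (-12 + (sqrt(12))**2) = 324 + (-12 + (2*sqrt(3))**2) = 324 + (-12 + 12) = 324 + 0 = 324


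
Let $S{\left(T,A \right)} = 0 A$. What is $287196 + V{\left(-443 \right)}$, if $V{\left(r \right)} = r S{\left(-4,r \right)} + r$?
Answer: $286753$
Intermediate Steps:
$S{\left(T,A \right)} = 0$
$V{\left(r \right)} = r$ ($V{\left(r \right)} = r 0 + r = 0 + r = r$)
$287196 + V{\left(-443 \right)} = 287196 - 443 = 286753$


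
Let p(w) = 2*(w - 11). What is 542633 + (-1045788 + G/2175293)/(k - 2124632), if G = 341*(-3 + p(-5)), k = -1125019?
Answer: 3835844061287080138/7068943072743 ≈ 5.4263e+5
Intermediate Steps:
p(w) = -22 + 2*w (p(w) = 2*(-11 + w) = -22 + 2*w)
G = -11935 (G = 341*(-3 + (-22 + 2*(-5))) = 341*(-3 + (-22 - 10)) = 341*(-3 - 32) = 341*(-35) = -11935)
542633 + (-1045788 + G/2175293)/(k - 2124632) = 542633 + (-1045788 - 11935/2175293)/(-1125019 - 2124632) = 542633 + (-1045788 - 11935*1/2175293)/(-3249651) = 542633 + (-1045788 - 11935/2175293)*(-1/3249651) = 542633 - 2274895327819/2175293*(-1/3249651) = 542633 + 2274895327819/7068943072743 = 3835844061287080138/7068943072743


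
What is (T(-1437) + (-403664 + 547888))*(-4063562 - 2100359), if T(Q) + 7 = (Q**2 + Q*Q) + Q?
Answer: -26336696207278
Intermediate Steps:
T(Q) = -7 + Q + 2*Q**2 (T(Q) = -7 + ((Q**2 + Q*Q) + Q) = -7 + ((Q**2 + Q**2) + Q) = -7 + (2*Q**2 + Q) = -7 + (Q + 2*Q**2) = -7 + Q + 2*Q**2)
(T(-1437) + (-403664 + 547888))*(-4063562 - 2100359) = ((-7 - 1437 + 2*(-1437)**2) + (-403664 + 547888))*(-4063562 - 2100359) = ((-7 - 1437 + 2*2064969) + 144224)*(-6163921) = ((-7 - 1437 + 4129938) + 144224)*(-6163921) = (4128494 + 144224)*(-6163921) = 4272718*(-6163921) = -26336696207278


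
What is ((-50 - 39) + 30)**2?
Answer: 3481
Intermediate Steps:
((-50 - 39) + 30)**2 = (-89 + 30)**2 = (-59)**2 = 3481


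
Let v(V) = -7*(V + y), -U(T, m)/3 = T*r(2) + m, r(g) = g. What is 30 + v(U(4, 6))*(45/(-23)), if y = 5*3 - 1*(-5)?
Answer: -6240/23 ≈ -271.30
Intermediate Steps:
y = 20 (y = 15 + 5 = 20)
U(T, m) = -6*T - 3*m (U(T, m) = -3*(T*2 + m) = -3*(2*T + m) = -3*(m + 2*T) = -6*T - 3*m)
v(V) = -140 - 7*V (v(V) = -7*(V + 20) = -7*(20 + V) = -140 - 7*V)
30 + v(U(4, 6))*(45/(-23)) = 30 + (-140 - 7*(-6*4 - 3*6))*(45/(-23)) = 30 + (-140 - 7*(-24 - 18))*(45*(-1/23)) = 30 + (-140 - 7*(-42))*(-45/23) = 30 + (-140 + 294)*(-45/23) = 30 + 154*(-45/23) = 30 - 6930/23 = -6240/23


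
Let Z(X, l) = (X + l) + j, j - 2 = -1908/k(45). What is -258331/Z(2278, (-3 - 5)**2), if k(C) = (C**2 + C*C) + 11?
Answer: -1049082191/9517076 ≈ -110.23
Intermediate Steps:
k(C) = 11 + 2*C**2 (k(C) = (C**2 + C**2) + 11 = 2*C**2 + 11 = 11 + 2*C**2)
j = 6214/4061 (j = 2 - 1908/(11 + 2*45**2) = 2 - 1908/(11 + 2*2025) = 2 - 1908/(11 + 4050) = 2 - 1908/4061 = 6214/4061 ≈ 1.5302)
Z(X, l) = 6214/4061 + X + l (Z(X, l) = (X + l) + 6214/4061 = 6214/4061 + X + l)
-258331/Z(2278, (-3 - 5)**2) = -258331/(6214/4061 + 2278 + (-3 - 5)**2) = -258331/(6214/4061 + 2278 + (-8)**2) = -258331/(6214/4061 + 2278 + 64) = -258331/9517076/4061 = -258331*4061/9517076 = -1049082191/9517076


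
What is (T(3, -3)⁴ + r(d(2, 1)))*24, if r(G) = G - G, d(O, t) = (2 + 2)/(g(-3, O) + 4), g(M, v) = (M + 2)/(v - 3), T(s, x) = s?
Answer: 1944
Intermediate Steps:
g(M, v) = (2 + M)/(-3 + v)
d(O, t) = 4/(4 - 1/(-3 + O)) (d(O, t) = (2 + 2)/((2 - 3)/(-3 + O) + 4) = 4/(-1/(-3 + O) + 4) = 4/(4 - 1/(-3 + O)))
r(G) = 0
(T(3, -3)⁴ + r(d(2, 1)))*24 = (3⁴ + 0)*24 = (81 + 0)*24 = 81*24 = 1944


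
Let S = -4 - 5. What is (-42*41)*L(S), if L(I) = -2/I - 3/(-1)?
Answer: -16646/3 ≈ -5548.7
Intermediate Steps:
S = -9
L(I) = 3 - 2/I (L(I) = -2/I - 3*(-1) = -2/I + 3 = 3 - 2/I)
(-42*41)*L(S) = (-42*41)*(3 - 2/(-9)) = -1722*(3 - 2*(-⅑)) = -1722*(3 + 2/9) = -1722*29/9 = -16646/3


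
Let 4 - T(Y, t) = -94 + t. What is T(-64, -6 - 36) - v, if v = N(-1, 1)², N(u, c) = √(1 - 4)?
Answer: 143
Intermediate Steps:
N(u, c) = I*√3 (N(u, c) = √(-3) = I*√3)
T(Y, t) = 98 - t (T(Y, t) = 4 - (-94 + t) = 4 + (94 - t) = 98 - t)
v = -3 (v = (I*√3)² = -3)
T(-64, -6 - 36) - v = (98 - (-6 - 36)) - 1*(-3) = (98 - 1*(-42)) + 3 = (98 + 42) + 3 = 140 + 3 = 143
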